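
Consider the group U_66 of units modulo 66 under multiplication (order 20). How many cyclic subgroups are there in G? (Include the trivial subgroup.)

8

Each element a generates a cyclic subgroup ⟨a⟩; distinct elements may generate the same one (a cyclic group of order d has φ(d) generators).
Cyclic subgroups by order — order 1: 1; order 2: 3; order 5: 1; order 10: 3.
Total: 8.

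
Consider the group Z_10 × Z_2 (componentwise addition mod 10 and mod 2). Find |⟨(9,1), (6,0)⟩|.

|⟨(9,1)⟩| = 10 and |⟨(6,0)⟩| = 5, so |H| is a multiple of lcm(10, 5) = 10 and divides |G| = 20.
Closing under the operation: H = {(0,0), (1,1), (2,0), (3,1), (4,0), (5,1), (6,0), (7,1), (8,0), (9,1)}, so |H| = 10.

10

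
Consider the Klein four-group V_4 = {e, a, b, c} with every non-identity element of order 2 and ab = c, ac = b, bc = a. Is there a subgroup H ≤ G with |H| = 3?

3 does not divide |G| = 4, so by Lagrange no subgroup of order 3 exists.

No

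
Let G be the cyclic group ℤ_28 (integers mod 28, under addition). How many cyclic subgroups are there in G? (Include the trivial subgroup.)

Group the elements of G by the cyclic subgroup they generate; each cyclic subgroup of order d accounts for φ(d) elements.
Cyclic subgroups by order — order 1: 1; order 2: 1; order 4: 1; order 7: 1; order 14: 1; order 28: 1.
Total: 6.

6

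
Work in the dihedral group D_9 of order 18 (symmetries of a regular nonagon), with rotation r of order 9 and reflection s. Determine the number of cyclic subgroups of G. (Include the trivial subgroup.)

Each element a generates a cyclic subgroup ⟨a⟩; distinct elements may generate the same one (a cyclic group of order d has φ(d) generators).
Cyclic subgroups by order — order 1: 1; order 2: 9; order 3: 1; order 9: 1.
Total: 12.

12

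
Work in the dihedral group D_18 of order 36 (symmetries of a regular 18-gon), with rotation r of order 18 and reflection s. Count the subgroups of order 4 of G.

9

|G| = 36 and 4 | 36, so subgroups of order 4 are possible by Lagrange.
The subgroups of order 4 are: {e, r^9, rs, r^10s}; {e, r^9, r^2s, r^11s}; {e, r^9, r^3s, r^12s}; {e, r^9, r^4s, r^13s}; … (9 in all).
So G has 9 subgroups of order 4.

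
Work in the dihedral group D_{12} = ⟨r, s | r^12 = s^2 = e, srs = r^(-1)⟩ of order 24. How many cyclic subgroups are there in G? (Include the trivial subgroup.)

18

Each element a generates a cyclic subgroup ⟨a⟩; distinct elements may generate the same one (a cyclic group of order d has φ(d) generators).
Cyclic subgroups by order — order 1: 1; order 2: 13; order 3: 1; order 4: 1; order 6: 1; order 12: 1.
Total: 18.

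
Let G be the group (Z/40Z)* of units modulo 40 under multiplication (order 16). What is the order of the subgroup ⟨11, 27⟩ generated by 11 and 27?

8

|⟨11⟩| = 2 and |⟨27⟩| = 4, so |H| is a multiple of lcm(2, 4) = 4 and divides |G| = 16.
Closing under the operation: H = {1, 3, 9, 11, 17, 19, 27, 33}, so |H| = 8.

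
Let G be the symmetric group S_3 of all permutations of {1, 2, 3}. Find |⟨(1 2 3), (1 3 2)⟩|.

3

|⟨(1 2 3)⟩| = 3 and |⟨(1 3 2)⟩| = 3, so |H| is a multiple of lcm(3, 3) = 3 and divides |G| = 6.
Closing under the operation: H = {e, (1 2 3), (1 3 2)}, so |H| = 3.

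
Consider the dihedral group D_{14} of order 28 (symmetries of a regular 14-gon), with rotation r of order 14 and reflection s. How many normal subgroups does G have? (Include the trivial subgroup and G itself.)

G has 28 subgroups. Checking conjugation-invariance by order — order 1: 1/1 normal; order 2: 1/15 normal; order 4: 0/7 normal; order 7: 1/1 normal; order 14: 3/3 normal; order 28: 1/1 normal.
Total normal subgroups: 7.

7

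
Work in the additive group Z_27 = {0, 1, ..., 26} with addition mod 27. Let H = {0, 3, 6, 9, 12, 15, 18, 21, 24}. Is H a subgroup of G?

|H| = 9 divides |G| = 27, consistent with Lagrange.
H contains the identity, every element's inverse is in H, and H is closed under +: it is a subgroup.
In fact H = ⟨3⟩.

Yes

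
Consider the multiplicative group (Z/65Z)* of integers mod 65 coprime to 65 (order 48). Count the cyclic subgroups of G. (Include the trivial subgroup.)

20

Group the elements of G by the cyclic subgroup they generate; each cyclic subgroup of order d accounts for φ(d) elements.
Cyclic subgroups by order — order 1: 1; order 2: 3; order 3: 1; order 4: 6; order 6: 3; order 12: 6.
Total: 20.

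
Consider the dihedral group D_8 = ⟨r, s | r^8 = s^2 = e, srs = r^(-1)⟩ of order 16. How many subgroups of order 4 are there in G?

5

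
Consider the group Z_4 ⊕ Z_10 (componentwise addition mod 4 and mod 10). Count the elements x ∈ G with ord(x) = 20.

16

An element (a,b) has order lcm(ord(a), ord(b)); count pairs with lcm equal to 20.
Enumerating gives 16 such elements.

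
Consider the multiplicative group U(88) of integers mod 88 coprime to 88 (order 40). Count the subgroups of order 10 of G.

7

|G| = 40 and 10 | 40, so subgroups of order 10 are possible by Lagrange.
The subgroups of order 10 are: {1, 9, 13, 21, 25, 29, 49, 61, 81, 85}; {1, 9, 15, 23, 25, 31, 47, 49, 71, 81}; {1, 9, 17, 25, 41, 49, 57, 65, 73, 81}; {1, 9, 19, 25, 35, 43, 49, 51, 81, 83}; … (7 in all).
So G has 7 subgroups of order 10.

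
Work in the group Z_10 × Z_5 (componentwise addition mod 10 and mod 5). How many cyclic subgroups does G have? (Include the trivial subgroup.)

14

Each element a generates a cyclic subgroup ⟨a⟩; distinct elements may generate the same one (a cyclic group of order d has φ(d) generators).
Cyclic subgroups by order — order 1: 1; order 2: 1; order 5: 6; order 10: 6.
Total: 14.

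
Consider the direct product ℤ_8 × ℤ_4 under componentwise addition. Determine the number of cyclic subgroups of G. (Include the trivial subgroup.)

Group the elements of G by the cyclic subgroup they generate; each cyclic subgroup of order d accounts for φ(d) elements.
Cyclic subgroups by order — order 1: 1; order 2: 3; order 4: 6; order 8: 4.
Total: 14.

14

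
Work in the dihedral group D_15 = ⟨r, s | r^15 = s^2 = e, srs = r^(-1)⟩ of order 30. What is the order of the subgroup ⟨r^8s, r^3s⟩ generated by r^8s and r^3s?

|⟨r^8s⟩| = 2 and |⟨r^3s⟩| = 2, so |H| is a multiple of lcm(2, 2) = 2 and divides |G| = 30.
Closing under the operation: H = {e, r^5, r^10, r^3s, r^8s, r^13s}, so |H| = 6.

6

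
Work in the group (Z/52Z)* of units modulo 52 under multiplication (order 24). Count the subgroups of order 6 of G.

|G| = 24 and 6 | 24, so subgroups of order 6 are possible by Lagrange.
The subgroups of order 6 are: {1, 9, 17, 25, 29, 49}; {1, 9, 23, 29, 43, 51}; {1, 3, 9, 27, 29, 35}.
So G has 3 subgroups of order 6.

3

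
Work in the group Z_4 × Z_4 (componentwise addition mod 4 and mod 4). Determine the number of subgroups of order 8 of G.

|G| = 16 and 8 | 16, so subgroups of order 8 are possible by Lagrange.
The subgroups of order 8 are: {(0,0), (0,1), (0,2), (0,3), (2,0), (2,1), (2,2), (2,3)}; {(0,0), (0,2), (1,0), (1,2), (2,0), (2,2), (3,0), (3,2)}; {(0,0), (0,2), (1,1), (1,3), (2,0), (2,2), (3,1), (3,3)}.
So G has 3 subgroups of order 8.

3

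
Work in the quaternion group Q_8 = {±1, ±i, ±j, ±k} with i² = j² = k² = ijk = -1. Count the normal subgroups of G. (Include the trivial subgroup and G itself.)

G has 6 subgroups. Checking conjugation-invariance by order — order 1: 1/1 normal; order 2: 1/1 normal; order 4: 3/3 normal; order 8: 1/1 normal.
Total normal subgroups: 6.

6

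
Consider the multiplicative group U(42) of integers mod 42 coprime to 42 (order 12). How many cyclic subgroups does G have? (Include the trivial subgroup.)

A cyclic subgroup of order d is generated by each of its φ(d) elements of order d, so the cyclic subgroups of order d number (#elements of order d)/φ(d).
Cyclic subgroups by order — order 1: 1; order 2: 3; order 3: 1; order 6: 3.
Total: 8.

8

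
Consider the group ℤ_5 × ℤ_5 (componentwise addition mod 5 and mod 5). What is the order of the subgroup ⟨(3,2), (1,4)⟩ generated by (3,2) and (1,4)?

|⟨(3,2)⟩| = 5 and |⟨(1,4)⟩| = 5, so |H| is a multiple of lcm(5, 5) = 5 and divides |G| = 25.
Closing under the operation: H = {(0,0), (1,4), (2,3), (3,2), (4,1)}, so |H| = 5.

5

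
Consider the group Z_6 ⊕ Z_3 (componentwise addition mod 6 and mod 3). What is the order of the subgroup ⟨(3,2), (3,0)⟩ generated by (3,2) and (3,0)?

6

|⟨(3,2)⟩| = 6 and |⟨(3,0)⟩| = 2, so |H| is a multiple of lcm(6, 2) = 6 and divides |G| = 18.
Closing under the operation: H = {(0,0), (0,1), (0,2), (3,0), (3,1), (3,2)}, so |H| = 6.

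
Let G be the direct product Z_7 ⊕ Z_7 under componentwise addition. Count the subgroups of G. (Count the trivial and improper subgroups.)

10

|G| = 49, so by Lagrange every subgroup order divides 49. Divisors: 1, 7, 49.
Subgroups by order — order 1: 1; order 7: 8; order 49: 1.
Total: 1 + 8 + 1 = 10.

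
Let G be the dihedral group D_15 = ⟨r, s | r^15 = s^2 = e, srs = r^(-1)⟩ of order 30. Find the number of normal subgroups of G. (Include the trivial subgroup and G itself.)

G has 28 subgroups. Checking conjugation-invariance by order — order 1: 1/1 normal; order 2: 0/15 normal; order 3: 1/1 normal; order 5: 1/1 normal; order 6: 0/5 normal; order 10: 0/3 normal; order 15: 1/1 normal; order 30: 1/1 normal.
Total normal subgroups: 5.

5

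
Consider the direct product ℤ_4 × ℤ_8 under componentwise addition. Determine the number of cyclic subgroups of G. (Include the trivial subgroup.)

Each element a generates a cyclic subgroup ⟨a⟩; distinct elements may generate the same one (a cyclic group of order d has φ(d) generators).
Cyclic subgroups by order — order 1: 1; order 2: 3; order 4: 6; order 8: 4.
Total: 14.

14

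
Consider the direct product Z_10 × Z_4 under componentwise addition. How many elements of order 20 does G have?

16

An element (a,b) has order lcm(ord(a), ord(b)); count pairs with lcm equal to 20.
Enumerating gives 16 such elements.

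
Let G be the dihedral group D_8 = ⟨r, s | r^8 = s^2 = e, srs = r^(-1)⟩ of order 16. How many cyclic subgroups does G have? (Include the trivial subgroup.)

12

Each element a generates a cyclic subgroup ⟨a⟩; distinct elements may generate the same one (a cyclic group of order d has φ(d) generators).
Cyclic subgroups by order — order 1: 1; order 2: 9; order 4: 1; order 8: 1.
Total: 12.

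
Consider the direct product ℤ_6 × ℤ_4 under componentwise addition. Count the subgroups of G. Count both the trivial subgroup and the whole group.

16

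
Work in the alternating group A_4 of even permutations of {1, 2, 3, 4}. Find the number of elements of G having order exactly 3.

The elements of order 3 are: (2 3 4), (2 4 3), (1 2 3), (1 2 4), (1 3 2), (1 3 4), (1 4 2), (1 4 3).
That's 8.

8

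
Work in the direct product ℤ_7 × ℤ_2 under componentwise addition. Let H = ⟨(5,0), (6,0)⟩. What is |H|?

|⟨(5,0)⟩| = 7 and |⟨(6,0)⟩| = 7, so |H| is a multiple of lcm(7, 7) = 7 and divides |G| = 14.
Closing under the operation: H = {(0,0), (1,0), (2,0), (3,0), (4,0), (5,0), (6,0)}, so |H| = 7.

7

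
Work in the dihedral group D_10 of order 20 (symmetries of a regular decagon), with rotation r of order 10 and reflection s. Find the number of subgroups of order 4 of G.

|G| = 20 and 4 | 20, so subgroups of order 4 are possible by Lagrange.
The subgroups of order 4 are: {e, r^5, r^2s, r^7s}; {e, r^5, r^3s, r^8s}; {e, r^5, r^4s, r^9s}; {e, r^5, s, r^5s}; … (5 in all).
So G has 5 subgroups of order 4.

5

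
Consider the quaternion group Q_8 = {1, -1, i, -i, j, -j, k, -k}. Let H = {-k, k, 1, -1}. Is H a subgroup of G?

Yes

|H| = 4 divides |G| = 8, consistent with Lagrange.
H contains the identity, every element's inverse is in H, and H is closed under ·: it is a subgroup.
In fact H = ⟨-k⟩.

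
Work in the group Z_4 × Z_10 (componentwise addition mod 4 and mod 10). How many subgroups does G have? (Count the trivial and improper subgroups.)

|G| = 40, so by Lagrange every subgroup order divides 40. Divisors: 1, 2, 4, 5, 8, 10, 20, 40.
Subgroups by order — order 1: 1; order 2: 3; order 4: 3; order 5: 1; order 8: 1; order 10: 3; order 20: 3; order 40: 1.
Total: 1 + 3 + 3 + 1 + 1 + 3 + 3 + 1 = 16.

16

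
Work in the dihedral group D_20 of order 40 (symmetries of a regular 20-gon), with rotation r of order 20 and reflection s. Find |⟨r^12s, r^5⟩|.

8

|⟨r^12s⟩| = 2 and |⟨r^5⟩| = 4, so |H| is a multiple of lcm(2, 4) = 4 and divides |G| = 40.
Closing under the operation: H = {e, r^5, r^10, r^15, r^2s, r^7s, r^12s, r^17s}, so |H| = 8.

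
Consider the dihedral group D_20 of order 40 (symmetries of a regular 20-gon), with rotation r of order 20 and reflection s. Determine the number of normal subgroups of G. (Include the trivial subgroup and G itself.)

9

G has 48 subgroups. Checking conjugation-invariance by order — order 1: 1/1 normal; order 2: 1/21 normal; order 4: 1/11 normal; order 5: 1/1 normal; order 8: 0/5 normal; order 10: 1/5 normal; order 20: 3/3 normal; order 40: 1/1 normal.
Total normal subgroups: 9.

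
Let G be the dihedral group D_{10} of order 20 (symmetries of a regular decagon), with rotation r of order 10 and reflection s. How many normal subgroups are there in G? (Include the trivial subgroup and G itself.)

G has 22 subgroups. Checking conjugation-invariance by order — order 1: 1/1 normal; order 2: 1/11 normal; order 4: 0/5 normal; order 5: 1/1 normal; order 10: 3/3 normal; order 20: 1/1 normal.
Total normal subgroups: 7.

7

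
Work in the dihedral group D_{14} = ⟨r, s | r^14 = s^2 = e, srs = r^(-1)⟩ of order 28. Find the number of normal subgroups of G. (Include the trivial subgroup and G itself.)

G has 28 subgroups. Checking conjugation-invariance by order — order 1: 1/1 normal; order 2: 1/15 normal; order 4: 0/7 normal; order 7: 1/1 normal; order 14: 3/3 normal; order 28: 1/1 normal.
Total normal subgroups: 7.

7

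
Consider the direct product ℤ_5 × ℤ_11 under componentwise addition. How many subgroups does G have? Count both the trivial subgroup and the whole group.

4

|G| = 55, so by Lagrange every subgroup order divides 55. Divisors: 1, 5, 11, 55.
Subgroups by order — order 1: 1; order 5: 1; order 11: 1; order 55: 1.
Total: 1 + 1 + 1 + 1 = 4.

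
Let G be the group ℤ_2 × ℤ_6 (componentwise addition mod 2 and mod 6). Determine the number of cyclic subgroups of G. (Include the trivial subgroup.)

8

Group the elements of G by the cyclic subgroup they generate; each cyclic subgroup of order d accounts for φ(d) elements.
Cyclic subgroups by order — order 1: 1; order 2: 3; order 3: 1; order 6: 3.
Total: 8.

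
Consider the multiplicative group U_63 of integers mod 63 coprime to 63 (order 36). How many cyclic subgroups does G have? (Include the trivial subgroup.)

Group the elements of G by the cyclic subgroup they generate; each cyclic subgroup of order d accounts for φ(d) elements.
Cyclic subgroups by order — order 1: 1; order 2: 3; order 3: 4; order 6: 12.
Total: 20.

20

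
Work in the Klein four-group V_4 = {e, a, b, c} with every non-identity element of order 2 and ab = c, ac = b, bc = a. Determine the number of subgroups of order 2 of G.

|G| = 4 and 2 | 4, so subgroups of order 2 are possible by Lagrange.
The subgroups of order 2 are: {e, a}; {e, b}; {e, c}.
So G has 3 subgroups of order 2.

3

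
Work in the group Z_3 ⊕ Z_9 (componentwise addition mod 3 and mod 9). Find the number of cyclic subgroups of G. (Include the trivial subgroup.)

Group the elements of G by the cyclic subgroup they generate; each cyclic subgroup of order d accounts for φ(d) elements.
Cyclic subgroups by order — order 1: 1; order 3: 4; order 9: 3.
Total: 8.

8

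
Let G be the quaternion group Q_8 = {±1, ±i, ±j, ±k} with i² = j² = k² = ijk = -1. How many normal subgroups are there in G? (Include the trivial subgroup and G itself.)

G has 6 subgroups. Checking conjugation-invariance by order — order 1: 1/1 normal; order 2: 1/1 normal; order 4: 3/3 normal; order 8: 1/1 normal.
Total normal subgroups: 6.

6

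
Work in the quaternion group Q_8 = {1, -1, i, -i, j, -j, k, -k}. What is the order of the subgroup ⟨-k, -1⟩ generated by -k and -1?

|⟨-k⟩| = 4 and |⟨-1⟩| = 2, so |H| is a multiple of lcm(4, 2) = 4 and divides |G| = 8.
Closing under the operation: H = {1, -1, k, -k}, so |H| = 4.

4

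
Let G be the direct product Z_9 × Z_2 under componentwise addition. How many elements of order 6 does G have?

2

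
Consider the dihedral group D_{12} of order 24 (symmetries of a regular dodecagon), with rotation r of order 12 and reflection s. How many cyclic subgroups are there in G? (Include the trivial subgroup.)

Each element a generates a cyclic subgroup ⟨a⟩; distinct elements may generate the same one (a cyclic group of order d has φ(d) generators).
Cyclic subgroups by order — order 1: 1; order 2: 13; order 3: 1; order 4: 1; order 6: 1; order 12: 1.
Total: 18.

18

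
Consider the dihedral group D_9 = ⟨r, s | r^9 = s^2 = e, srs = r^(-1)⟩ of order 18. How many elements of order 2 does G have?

9

Enumerating element orders in G gives 9 elements of order 2.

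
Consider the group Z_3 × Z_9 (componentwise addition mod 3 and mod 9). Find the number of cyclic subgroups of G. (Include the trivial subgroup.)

A cyclic subgroup of order d is generated by each of its φ(d) elements of order d, so the cyclic subgroups of order d number (#elements of order d)/φ(d).
Cyclic subgroups by order — order 1: 1; order 3: 4; order 9: 3.
Total: 8.

8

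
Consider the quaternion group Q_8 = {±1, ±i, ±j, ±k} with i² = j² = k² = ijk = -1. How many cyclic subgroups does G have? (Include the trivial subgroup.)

A cyclic subgroup of order d is generated by each of its φ(d) elements of order d, so the cyclic subgroups of order d number (#elements of order d)/φ(d).
Cyclic subgroups by order — order 1: 1; order 2: 1; order 4: 3.
Total: 5.

5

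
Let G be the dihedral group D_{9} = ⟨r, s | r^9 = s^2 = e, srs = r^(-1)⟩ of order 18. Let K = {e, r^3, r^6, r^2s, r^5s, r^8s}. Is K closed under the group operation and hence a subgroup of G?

Yes

|K| = 6 divides |G| = 18, consistent with Lagrange.
K contains the identity, every element's inverse is in K, and K is closed under ·: it is a subgroup.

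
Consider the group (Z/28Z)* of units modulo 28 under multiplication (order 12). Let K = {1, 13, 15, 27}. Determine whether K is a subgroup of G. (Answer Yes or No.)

Yes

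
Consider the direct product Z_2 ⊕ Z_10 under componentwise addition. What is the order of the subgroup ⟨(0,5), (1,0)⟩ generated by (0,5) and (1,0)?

|⟨(0,5)⟩| = 2 and |⟨(1,0)⟩| = 2, so |H| is a multiple of lcm(2, 2) = 2 and divides |G| = 20.
Closing under the operation: H = {(0,0), (0,5), (1,0), (1,5)}, so |H| = 4.

4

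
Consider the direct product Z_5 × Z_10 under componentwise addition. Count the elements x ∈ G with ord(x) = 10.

24

An element (a,b) has order lcm(ord(a), ord(b)); count pairs with lcm equal to 10.
Enumerating gives 24 such elements.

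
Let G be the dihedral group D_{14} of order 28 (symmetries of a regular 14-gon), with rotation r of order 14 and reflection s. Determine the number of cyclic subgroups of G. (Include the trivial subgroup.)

18

Each element a generates a cyclic subgroup ⟨a⟩; distinct elements may generate the same one (a cyclic group of order d has φ(d) generators).
Cyclic subgroups by order — order 1: 1; order 2: 15; order 7: 1; order 14: 1.
Total: 18.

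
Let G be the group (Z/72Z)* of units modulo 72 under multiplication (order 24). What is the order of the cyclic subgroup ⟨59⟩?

Compute successive powers of 59 mod 72: 59, 25, 35, 49, 11, 1; 59^6 ≡ 1 (mod 72).
So |⟨59⟩| = 6.

6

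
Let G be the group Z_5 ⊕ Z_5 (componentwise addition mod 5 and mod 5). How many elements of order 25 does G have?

0

An element (a,b) has order lcm(ord(a), ord(b)); count pairs with lcm equal to 25.
Enumerating gives 0 such elements.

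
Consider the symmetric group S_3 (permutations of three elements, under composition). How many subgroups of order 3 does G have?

|G| = 6 and 3 | 6, so subgroups of order 3 are possible by Lagrange.
The subgroups of order 3 are: {e, (1 2 3), (1 3 2)}.
So G has 1 subgroup of order 3.

1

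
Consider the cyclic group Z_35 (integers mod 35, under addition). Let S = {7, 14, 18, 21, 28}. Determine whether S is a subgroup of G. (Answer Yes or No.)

The identity 0 ∉ S, so S is not a subgroup.

No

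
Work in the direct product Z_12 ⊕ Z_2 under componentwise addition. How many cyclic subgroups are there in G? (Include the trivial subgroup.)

12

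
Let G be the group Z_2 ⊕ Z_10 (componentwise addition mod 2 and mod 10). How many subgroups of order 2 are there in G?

3

|G| = 20 and 2 | 20, so subgroups of order 2 are possible by Lagrange.
The subgroups of order 2 are: {(0,0), (0,5)}; {(0,0), (1,0)}; {(0,0), (1,5)}.
So G has 3 subgroups of order 2.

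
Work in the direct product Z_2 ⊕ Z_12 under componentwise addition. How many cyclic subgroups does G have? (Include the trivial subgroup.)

Group the elements of G by the cyclic subgroup they generate; each cyclic subgroup of order d accounts for φ(d) elements.
Cyclic subgroups by order — order 1: 1; order 2: 3; order 3: 1; order 4: 2; order 6: 3; order 12: 2.
Total: 12.

12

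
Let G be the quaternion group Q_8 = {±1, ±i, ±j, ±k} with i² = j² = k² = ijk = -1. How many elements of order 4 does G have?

The elements of order 4 are: i, -i, j, -j, k, -k.
That's 6.

6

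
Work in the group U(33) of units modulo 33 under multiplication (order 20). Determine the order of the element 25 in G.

5

Compute successive powers of 25 mod 33: 25, 31, 16, 4, 1; 25^5 ≡ 1 (mod 33).
So |⟨25⟩| = 5.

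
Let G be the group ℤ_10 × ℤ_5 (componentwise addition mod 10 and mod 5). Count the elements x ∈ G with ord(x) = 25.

0

An element (a,b) has order lcm(ord(a), ord(b)); count pairs with lcm equal to 25.
Enumerating gives 0 such elements.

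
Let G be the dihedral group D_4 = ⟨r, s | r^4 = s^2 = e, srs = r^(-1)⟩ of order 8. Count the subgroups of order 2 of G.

5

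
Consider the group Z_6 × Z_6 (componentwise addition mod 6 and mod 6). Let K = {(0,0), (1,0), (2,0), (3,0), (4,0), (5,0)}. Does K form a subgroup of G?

Yes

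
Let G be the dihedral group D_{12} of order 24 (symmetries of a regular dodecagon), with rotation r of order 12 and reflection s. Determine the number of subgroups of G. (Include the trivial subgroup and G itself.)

34

|G| = 24, so by Lagrange every subgroup order divides 24. Divisors: 1, 2, 3, 4, 6, 8, 12, 24.
Subgroups by order — order 1: 1; order 2: 13; order 3: 1; order 4: 7; order 6: 5; order 8: 3; order 12: 3; order 24: 1.
Total: 1 + 13 + 1 + 7 + 5 + 3 + 3 + 1 = 34.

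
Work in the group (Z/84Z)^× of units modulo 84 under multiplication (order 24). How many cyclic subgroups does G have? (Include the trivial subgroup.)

16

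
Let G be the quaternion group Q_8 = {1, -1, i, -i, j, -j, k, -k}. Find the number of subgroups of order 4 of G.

|G| = 8 and 4 | 8, so subgroups of order 4 are possible by Lagrange.
The subgroups of order 4 are: {1, -1, i, -i}; {1, -1, j, -j}; {1, -1, k, -k}.
So G has 3 subgroups of order 4.

3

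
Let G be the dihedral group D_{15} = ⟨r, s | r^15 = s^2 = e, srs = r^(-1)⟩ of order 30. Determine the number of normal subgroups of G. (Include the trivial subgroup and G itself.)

5

G has 28 subgroups. Checking conjugation-invariance by order — order 1: 1/1 normal; order 2: 0/15 normal; order 3: 1/1 normal; order 5: 1/1 normal; order 6: 0/5 normal; order 10: 0/3 normal; order 15: 1/1 normal; order 30: 1/1 normal.
Total normal subgroups: 5.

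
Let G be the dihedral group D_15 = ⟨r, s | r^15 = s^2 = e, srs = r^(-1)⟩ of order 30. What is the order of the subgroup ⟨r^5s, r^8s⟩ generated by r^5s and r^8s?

10

|⟨r^5s⟩| = 2 and |⟨r^8s⟩| = 2, so |H| is a multiple of lcm(2, 2) = 2 and divides |G| = 30.
Closing under the operation: H = {e, r^3, r^6, r^9, r^12, r^2s, r^5s, r^8s, r^11s, r^14s}, so |H| = 10.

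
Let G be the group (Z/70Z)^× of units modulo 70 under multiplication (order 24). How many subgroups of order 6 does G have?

|G| = 24 and 6 | 24, so subgroups of order 6 are possible by Lagrange.
The subgroups of order 6 are: {1, 11, 19, 51, 59, 69}; {1, 9, 11, 29, 39, 51}; {1, 11, 31, 41, 51, 61}.
So G has 3 subgroups of order 6.

3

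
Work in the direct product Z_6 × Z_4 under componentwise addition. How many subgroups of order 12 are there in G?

3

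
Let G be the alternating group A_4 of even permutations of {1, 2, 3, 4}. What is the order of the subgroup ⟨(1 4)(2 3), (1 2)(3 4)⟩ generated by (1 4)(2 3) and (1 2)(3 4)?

|⟨(1 4)(2 3)⟩| = 2 and |⟨(1 2)(3 4)⟩| = 2, so |H| is a multiple of lcm(2, 2) = 2 and divides |G| = 12.
Closing under the operation: H = {e, (1 2)(3 4), (1 3)(2 4), (1 4)(2 3)}, so |H| = 4.

4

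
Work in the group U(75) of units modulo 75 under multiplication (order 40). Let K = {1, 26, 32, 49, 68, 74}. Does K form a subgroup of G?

No

|K| = 6 does not divide |G| = 40, so by Lagrange K is not a subgroup.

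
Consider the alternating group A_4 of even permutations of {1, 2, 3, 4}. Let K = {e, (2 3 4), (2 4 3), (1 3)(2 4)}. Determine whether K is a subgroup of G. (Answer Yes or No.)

No

Closure fails: (2 4 3) ∘ (1 3)(2 4) = (1 2 3) ∉ K. So K is not a subgroup.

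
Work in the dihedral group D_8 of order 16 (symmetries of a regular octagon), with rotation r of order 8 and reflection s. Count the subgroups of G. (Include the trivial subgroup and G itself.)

19

|G| = 16, so by Lagrange every subgroup order divides 16. Divisors: 1, 2, 4, 8, 16.
Subgroups by order — order 1: 1; order 2: 9; order 4: 5; order 8: 3; order 16: 1.
Total: 1 + 9 + 5 + 3 + 1 = 19.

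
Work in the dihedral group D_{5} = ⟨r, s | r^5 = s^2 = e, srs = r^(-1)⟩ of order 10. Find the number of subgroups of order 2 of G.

5

|G| = 10 and 2 | 10, so subgroups of order 2 are possible by Lagrange.
The subgroups of order 2 are: {e, r^2s}; {e, r^3s}; {e, r^4s}; {e, rs}; … (5 in all).
So G has 5 subgroups of order 2.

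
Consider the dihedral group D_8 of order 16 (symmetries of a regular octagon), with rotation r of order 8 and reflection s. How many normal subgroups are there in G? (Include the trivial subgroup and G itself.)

G has 19 subgroups. Checking conjugation-invariance by order — order 1: 1/1 normal; order 2: 1/9 normal; order 4: 1/5 normal; order 8: 3/3 normal; order 16: 1/1 normal.
Total normal subgroups: 7.

7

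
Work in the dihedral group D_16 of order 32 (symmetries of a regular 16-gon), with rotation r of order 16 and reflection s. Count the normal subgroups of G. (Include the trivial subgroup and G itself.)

8

G has 36 subgroups. Checking conjugation-invariance by order — order 1: 1/1 normal; order 2: 1/17 normal; order 4: 1/9 normal; order 8: 1/5 normal; order 16: 3/3 normal; order 32: 1/1 normal.
Total normal subgroups: 8.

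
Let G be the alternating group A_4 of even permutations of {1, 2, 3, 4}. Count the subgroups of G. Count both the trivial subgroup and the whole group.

|G| = 12, so by Lagrange every subgroup order divides 12. Divisors: 1, 2, 3, 4, 6, 12.
Subgroups by order — order 1: 1; order 2: 3; order 3: 4; order 4: 1; order 6: 0; order 12: 1.
Total: 1 + 3 + 4 + 1 + 0 + 1 = 10.

10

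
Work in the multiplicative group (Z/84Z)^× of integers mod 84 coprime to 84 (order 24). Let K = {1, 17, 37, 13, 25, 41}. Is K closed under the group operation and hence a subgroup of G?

17 ∈ K but its inverse 5 ∉ K, so K is not a subgroup.

No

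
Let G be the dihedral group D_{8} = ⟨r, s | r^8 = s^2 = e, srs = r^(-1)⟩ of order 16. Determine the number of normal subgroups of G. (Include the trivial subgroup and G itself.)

7

G has 19 subgroups. Checking conjugation-invariance by order — order 1: 1/1 normal; order 2: 1/9 normal; order 4: 1/5 normal; order 8: 3/3 normal; order 16: 1/1 normal.
Total normal subgroups: 7.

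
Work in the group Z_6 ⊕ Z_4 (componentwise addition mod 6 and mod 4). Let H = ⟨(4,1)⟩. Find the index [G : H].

|⟨(4,1)⟩| = 12 and |G| = 24.
By Lagrange, [G : H] = |G|/|H| = 24/12 = 2.

2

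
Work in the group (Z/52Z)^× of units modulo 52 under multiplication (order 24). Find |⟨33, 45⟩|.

|⟨33⟩| = 12 and |⟨45⟩| = 12, so |H| is a multiple of lcm(12, 12) = 12 and divides |G| = 24.
Closing under the operation: H = {1, 5, 9, 17, 21, 25, 29, 33, 37, 41, 45, 49}, so |H| = 12.

12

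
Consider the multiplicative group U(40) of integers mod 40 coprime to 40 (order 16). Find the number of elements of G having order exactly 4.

The elements of order 4 are: 3, 7, 13, 17, 23, 27, 33, 37.
That's 8.

8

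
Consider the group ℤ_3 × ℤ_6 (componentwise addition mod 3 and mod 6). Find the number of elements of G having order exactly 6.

8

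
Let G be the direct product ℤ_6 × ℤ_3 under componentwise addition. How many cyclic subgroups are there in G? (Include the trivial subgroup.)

A cyclic subgroup of order d is generated by each of its φ(d) elements of order d, so the cyclic subgroups of order d number (#elements of order d)/φ(d).
Cyclic subgroups by order — order 1: 1; order 2: 1; order 3: 4; order 6: 4.
Total: 10.

10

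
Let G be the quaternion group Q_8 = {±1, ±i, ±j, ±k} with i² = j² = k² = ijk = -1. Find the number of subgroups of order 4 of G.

3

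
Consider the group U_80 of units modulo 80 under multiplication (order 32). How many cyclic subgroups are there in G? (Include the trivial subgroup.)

Each element a generates a cyclic subgroup ⟨a⟩; distinct elements may generate the same one (a cyclic group of order d has φ(d) generators).
Cyclic subgroups by order — order 1: 1; order 2: 7; order 4: 12.
Total: 20.

20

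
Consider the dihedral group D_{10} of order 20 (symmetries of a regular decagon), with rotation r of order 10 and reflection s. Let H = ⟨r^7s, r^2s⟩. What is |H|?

|⟨r^7s⟩| = 2 and |⟨r^2s⟩| = 2, so |H| is a multiple of lcm(2, 2) = 2 and divides |G| = 20.
Closing under the operation: H = {e, r^5, r^2s, r^7s}, so |H| = 4.

4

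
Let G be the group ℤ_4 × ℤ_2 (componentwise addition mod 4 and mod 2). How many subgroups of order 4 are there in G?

|G| = 8 and 4 | 8, so subgroups of order 4 are possible by Lagrange.
The subgroups of order 4 are: {(0,0), (0,1), (2,0), (2,1)}; {(0,0), (1,0), (2,0), (3,0)}; {(0,0), (1,1), (2,0), (3,1)}.
So G has 3 subgroups of order 4.

3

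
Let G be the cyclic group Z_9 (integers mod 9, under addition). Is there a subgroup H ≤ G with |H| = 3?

Yes

3 | 9. A subgroup of order 3 is {0, 3, 6}.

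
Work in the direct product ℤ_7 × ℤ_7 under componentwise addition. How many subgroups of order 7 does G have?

8

|G| = 49 and 7 | 49, so subgroups of order 7 are possible by Lagrange.
The subgroups of order 7 are: {(0,0), (0,1), (0,2), (0,3), (0,4), (0,5), (0,6)}; {(0,0), (1,0), (2,0), (3,0), (4,0), (5,0), (6,0)}; {(0,0), (1,1), (2,2), (3,3), (4,4), (5,5), (6,6)}; {(0,0), (1,2), (2,4), (3,6), (4,1), (5,3), (6,5)}; … (8 in all).
So G has 8 subgroups of order 7.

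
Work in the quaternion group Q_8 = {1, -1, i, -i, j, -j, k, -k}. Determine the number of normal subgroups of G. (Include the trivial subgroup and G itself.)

G has 6 subgroups. Checking conjugation-invariance by order — order 1: 1/1 normal; order 2: 1/1 normal; order 4: 3/3 normal; order 8: 1/1 normal.
Total normal subgroups: 6.

6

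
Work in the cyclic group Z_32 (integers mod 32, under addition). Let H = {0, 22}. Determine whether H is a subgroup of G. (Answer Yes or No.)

No

22 ∈ H but its inverse 10 ∉ H, so H is not a subgroup.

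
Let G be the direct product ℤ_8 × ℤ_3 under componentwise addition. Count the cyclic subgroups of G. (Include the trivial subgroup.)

A cyclic subgroup of order d is generated by each of its φ(d) elements of order d, so the cyclic subgroups of order d number (#elements of order d)/φ(d).
Cyclic subgroups by order — order 1: 1; order 2: 1; order 3: 1; order 4: 1; order 6: 1; order 8: 1; order 12: 1; order 24: 1.
Total: 8.

8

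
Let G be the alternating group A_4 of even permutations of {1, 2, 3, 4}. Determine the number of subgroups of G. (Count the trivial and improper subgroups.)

|G| = 12, so by Lagrange every subgroup order divides 12. Divisors: 1, 2, 3, 4, 6, 12.
Subgroups by order — order 1: 1; order 2: 3; order 3: 4; order 4: 1; order 6: 0; order 12: 1.
Total: 1 + 3 + 4 + 1 + 0 + 1 = 10.

10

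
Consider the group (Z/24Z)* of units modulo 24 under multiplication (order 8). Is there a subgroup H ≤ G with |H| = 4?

Yes

4 | 8. A subgroup of order 4 is {1, 11, 13, 23}.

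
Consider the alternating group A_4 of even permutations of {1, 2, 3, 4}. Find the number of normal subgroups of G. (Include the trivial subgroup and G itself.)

3

G has 10 subgroups. Checking conjugation-invariance by order — order 1: 1/1 normal; order 2: 0/3 normal; order 3: 0/4 normal; order 4: 1/1 normal; order 12: 1/1 normal.
Total normal subgroups: 3.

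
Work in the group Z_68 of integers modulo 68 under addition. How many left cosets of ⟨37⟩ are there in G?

|⟨37⟩| = 68 and |G| = 68.
By Lagrange, [G : H] = |G|/|H| = 68/68 = 1.

1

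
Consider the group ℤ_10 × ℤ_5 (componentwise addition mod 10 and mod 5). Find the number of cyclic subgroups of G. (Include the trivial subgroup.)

Each element a generates a cyclic subgroup ⟨a⟩; distinct elements may generate the same one (a cyclic group of order d has φ(d) generators).
Cyclic subgroups by order — order 1: 1; order 2: 1; order 5: 6; order 10: 6.
Total: 14.

14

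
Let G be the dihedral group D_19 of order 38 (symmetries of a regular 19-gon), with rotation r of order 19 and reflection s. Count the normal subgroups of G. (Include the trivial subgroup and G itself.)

G has 22 subgroups. Checking conjugation-invariance by order — order 1: 1/1 normal; order 2: 0/19 normal; order 19: 1/1 normal; order 38: 1/1 normal.
Total normal subgroups: 3.

3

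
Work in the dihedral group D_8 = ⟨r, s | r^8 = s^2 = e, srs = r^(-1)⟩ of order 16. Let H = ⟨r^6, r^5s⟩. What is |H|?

8

|⟨r^6⟩| = 4 and |⟨r^5s⟩| = 2, so |H| is a multiple of lcm(4, 2) = 4 and divides |G| = 16.
Closing under the operation: H = {e, r^2, r^4, r^6, rs, r^3s, r^5s, r^7s}, so |H| = 8.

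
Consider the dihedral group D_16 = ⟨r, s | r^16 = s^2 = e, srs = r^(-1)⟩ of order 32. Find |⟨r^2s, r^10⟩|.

|⟨r^2s⟩| = 2 and |⟨r^10⟩| = 8, so |H| is a multiple of lcm(2, 8) = 8 and divides |G| = 32.
Closing under the operation: H = {e, r^2, r^4, r^6, r^8, r^10, r^12, r^14, s, r^2s, r^4s, r^6s, r^8s, r^10s, r^12s, r^14s}, so |H| = 16.

16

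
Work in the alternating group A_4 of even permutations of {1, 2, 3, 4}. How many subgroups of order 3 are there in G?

|G| = 12 and 3 | 12, so subgroups of order 3 are possible by Lagrange.
The subgroups of order 3 are: {e, (1 2 3), (1 3 2)}; {e, (1 2 4), (1 4 2)}; {e, (1 3 4), (1 4 3)}; {e, (2 3 4), (2 4 3)}.
So G has 4 subgroups of order 3.

4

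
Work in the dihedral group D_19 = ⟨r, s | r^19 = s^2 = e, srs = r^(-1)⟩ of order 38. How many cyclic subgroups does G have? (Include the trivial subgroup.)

21

A cyclic subgroup of order d is generated by each of its φ(d) elements of order d, so the cyclic subgroups of order d number (#elements of order d)/φ(d).
Cyclic subgroups by order — order 1: 1; order 2: 19; order 19: 1.
Total: 21.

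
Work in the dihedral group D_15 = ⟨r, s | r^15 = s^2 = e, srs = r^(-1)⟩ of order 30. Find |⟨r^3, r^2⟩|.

|⟨r^3⟩| = 5 and |⟨r^2⟩| = 15, so |H| is a multiple of lcm(5, 15) = 15 and divides |G| = 30.
Closing under the operation: H = {e, r, r^2, r^3, r^4, r^5, r^6, r^7, r^8, r^9, r^10, r^11, r^12, r^13, r^14}, so |H| = 15.

15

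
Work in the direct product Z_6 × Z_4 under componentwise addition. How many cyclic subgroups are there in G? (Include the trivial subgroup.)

A cyclic subgroup of order d is generated by each of its φ(d) elements of order d, so the cyclic subgroups of order d number (#elements of order d)/φ(d).
Cyclic subgroups by order — order 1: 1; order 2: 3; order 3: 1; order 4: 2; order 6: 3; order 12: 2.
Total: 12.

12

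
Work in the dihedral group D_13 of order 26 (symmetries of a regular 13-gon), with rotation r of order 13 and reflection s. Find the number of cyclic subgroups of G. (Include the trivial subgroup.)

15

A cyclic subgroup of order d is generated by each of its φ(d) elements of order d, so the cyclic subgroups of order d number (#elements of order d)/φ(d).
Cyclic subgroups by order — order 1: 1; order 2: 13; order 13: 1.
Total: 15.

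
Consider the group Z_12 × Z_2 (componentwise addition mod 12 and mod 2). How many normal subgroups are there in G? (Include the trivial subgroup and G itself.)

16

G is abelian, so every subgroup is normal.
G has 16 subgroups in total, hence 16 normal subgroups.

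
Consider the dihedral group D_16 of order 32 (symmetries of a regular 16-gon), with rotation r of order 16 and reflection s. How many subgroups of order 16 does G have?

3

|G| = 32 and 16 | 32, so subgroups of order 16 are possible by Lagrange.
The subgroups of order 16 are: {e, r, r^2, r^3, r^4, r^5, r^6, r^7, r^8, r^9, r^10, r^11, r^12, r^13, r^14, r^15}; {e, r^2, r^4, r^6, r^8, r^10, r^12, r^14, s, r^2s, r^4s, r^6s, r^8s, r^10s, r^12s, r^14s}; {e, r^2, r^4, r^6, r^8, r^10, r^12, r^14, rs, r^3s, r^5s, r^7s, r^9s, r^11s, r^13s, r^15s}.
So G has 3 subgroups of order 16.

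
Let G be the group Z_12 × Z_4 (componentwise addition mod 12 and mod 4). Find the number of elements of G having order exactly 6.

6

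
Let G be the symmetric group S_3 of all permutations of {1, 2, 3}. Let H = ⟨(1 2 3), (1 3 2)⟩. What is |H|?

3

|⟨(1 2 3)⟩| = 3 and |⟨(1 3 2)⟩| = 3, so |H| is a multiple of lcm(3, 3) = 3 and divides |G| = 6.
Closing under the operation: H = {e, (1 2 3), (1 3 2)}, so |H| = 3.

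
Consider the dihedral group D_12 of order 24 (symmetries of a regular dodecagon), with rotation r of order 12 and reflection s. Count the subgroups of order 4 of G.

|G| = 24 and 4 | 24, so subgroups of order 4 are possible by Lagrange.
The subgroups of order 4 are: {e, r^6, r^4s, r^10s}; {e, r^6, r^5s, r^11s}; {e, r^6, r^2s, r^8s}; {e, r^3, r^6, r^9}; … (7 in all).
So G has 7 subgroups of order 4.

7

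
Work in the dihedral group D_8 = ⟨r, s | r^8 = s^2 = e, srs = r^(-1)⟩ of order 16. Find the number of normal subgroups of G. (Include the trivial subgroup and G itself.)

G has 19 subgroups. Checking conjugation-invariance by order — order 1: 1/1 normal; order 2: 1/9 normal; order 4: 1/5 normal; order 8: 3/3 normal; order 16: 1/1 normal.
Total normal subgroups: 7.

7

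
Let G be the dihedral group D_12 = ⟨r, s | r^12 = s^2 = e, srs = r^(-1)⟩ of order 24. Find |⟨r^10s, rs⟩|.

8

|⟨r^10s⟩| = 2 and |⟨rs⟩| = 2, so |H| is a multiple of lcm(2, 2) = 2 and divides |G| = 24.
Closing under the operation: H = {e, r^3, r^6, r^9, rs, r^4s, r^7s, r^10s}, so |H| = 8.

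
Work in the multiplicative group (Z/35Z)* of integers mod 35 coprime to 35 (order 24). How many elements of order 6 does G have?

6

The elements of order 6 are: 4, 9, 19, 24, 26, 31.
That's 6.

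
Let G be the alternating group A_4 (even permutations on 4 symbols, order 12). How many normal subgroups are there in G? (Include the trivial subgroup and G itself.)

3

G has 10 subgroups. Checking conjugation-invariance by order — order 1: 1/1 normal; order 2: 0/3 normal; order 3: 0/4 normal; order 4: 1/1 normal; order 12: 1/1 normal.
Total normal subgroups: 3.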